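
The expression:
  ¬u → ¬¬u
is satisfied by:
  {u: True}


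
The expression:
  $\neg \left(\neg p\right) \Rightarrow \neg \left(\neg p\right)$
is always true.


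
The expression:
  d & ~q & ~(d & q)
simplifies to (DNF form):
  d & ~q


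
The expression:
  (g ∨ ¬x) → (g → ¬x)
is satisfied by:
  {g: False, x: False}
  {x: True, g: False}
  {g: True, x: False}


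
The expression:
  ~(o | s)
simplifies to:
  ~o & ~s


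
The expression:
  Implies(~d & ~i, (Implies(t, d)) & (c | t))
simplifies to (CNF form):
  (c | d | i) & (d | i | ~t)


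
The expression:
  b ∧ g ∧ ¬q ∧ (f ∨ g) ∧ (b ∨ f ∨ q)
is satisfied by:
  {b: True, g: True, q: False}


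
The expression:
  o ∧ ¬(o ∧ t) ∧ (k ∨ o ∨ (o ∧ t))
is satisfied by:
  {o: True, t: False}


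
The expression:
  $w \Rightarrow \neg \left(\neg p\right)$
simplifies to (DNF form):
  $p \vee \neg w$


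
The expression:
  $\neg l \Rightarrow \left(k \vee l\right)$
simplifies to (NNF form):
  $k \vee l$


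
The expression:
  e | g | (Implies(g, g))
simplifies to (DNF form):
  True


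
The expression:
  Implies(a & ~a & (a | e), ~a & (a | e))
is always true.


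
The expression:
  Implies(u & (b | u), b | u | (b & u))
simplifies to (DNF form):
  True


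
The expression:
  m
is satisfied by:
  {m: True}


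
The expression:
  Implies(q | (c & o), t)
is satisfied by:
  {t: True, o: False, c: False, q: False}
  {t: True, c: True, o: False, q: False}
  {t: True, o: True, c: False, q: False}
  {t: True, c: True, o: True, q: False}
  {t: True, q: True, o: False, c: False}
  {t: True, q: True, c: True, o: False}
  {t: True, q: True, o: True, c: False}
  {t: True, q: True, c: True, o: True}
  {q: False, o: False, c: False, t: False}
  {c: True, q: False, o: False, t: False}
  {o: True, q: False, c: False, t: False}


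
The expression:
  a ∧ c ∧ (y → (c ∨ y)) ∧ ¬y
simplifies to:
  a ∧ c ∧ ¬y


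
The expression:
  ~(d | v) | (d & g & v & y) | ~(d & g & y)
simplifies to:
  v | ~d | ~g | ~y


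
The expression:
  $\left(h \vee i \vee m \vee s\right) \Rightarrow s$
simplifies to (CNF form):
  $\left(s \vee \neg h\right) \wedge \left(s \vee \neg i\right) \wedge \left(s \vee \neg m\right)$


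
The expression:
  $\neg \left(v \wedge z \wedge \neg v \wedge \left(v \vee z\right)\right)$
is always true.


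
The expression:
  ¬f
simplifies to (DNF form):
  ¬f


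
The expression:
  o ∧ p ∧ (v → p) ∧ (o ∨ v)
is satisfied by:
  {p: True, o: True}


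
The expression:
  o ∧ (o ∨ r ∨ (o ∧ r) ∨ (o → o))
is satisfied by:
  {o: True}


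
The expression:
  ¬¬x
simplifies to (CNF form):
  x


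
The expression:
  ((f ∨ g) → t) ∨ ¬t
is always true.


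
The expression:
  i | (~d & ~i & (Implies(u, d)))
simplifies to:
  i | (~d & ~u)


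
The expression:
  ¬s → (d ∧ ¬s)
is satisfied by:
  {d: True, s: True}
  {d: True, s: False}
  {s: True, d: False}


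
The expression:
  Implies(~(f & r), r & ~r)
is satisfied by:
  {r: True, f: True}


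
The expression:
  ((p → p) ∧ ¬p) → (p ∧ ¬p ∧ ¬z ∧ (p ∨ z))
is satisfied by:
  {p: True}


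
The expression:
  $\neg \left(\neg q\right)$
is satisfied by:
  {q: True}


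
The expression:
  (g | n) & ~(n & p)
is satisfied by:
  {g: True, p: False, n: False}
  {n: True, g: True, p: False}
  {n: True, g: False, p: False}
  {p: True, g: True, n: False}


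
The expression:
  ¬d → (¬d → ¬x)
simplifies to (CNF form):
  d ∨ ¬x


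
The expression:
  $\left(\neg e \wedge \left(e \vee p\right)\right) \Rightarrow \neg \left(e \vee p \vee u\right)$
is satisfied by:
  {e: True, p: False}
  {p: False, e: False}
  {p: True, e: True}


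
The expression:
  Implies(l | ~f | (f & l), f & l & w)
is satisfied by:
  {w: True, f: True, l: False}
  {f: True, l: False, w: False}
  {w: True, l: True, f: True}


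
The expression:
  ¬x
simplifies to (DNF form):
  ¬x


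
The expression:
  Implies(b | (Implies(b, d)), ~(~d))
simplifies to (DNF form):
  d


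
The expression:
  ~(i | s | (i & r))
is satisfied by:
  {i: False, s: False}


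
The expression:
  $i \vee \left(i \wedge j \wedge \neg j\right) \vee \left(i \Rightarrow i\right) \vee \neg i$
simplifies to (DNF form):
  $\text{True}$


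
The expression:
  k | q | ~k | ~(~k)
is always true.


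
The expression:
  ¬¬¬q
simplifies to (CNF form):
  ¬q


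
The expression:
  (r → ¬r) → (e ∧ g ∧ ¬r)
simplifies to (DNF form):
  r ∨ (e ∧ g)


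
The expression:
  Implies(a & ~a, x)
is always true.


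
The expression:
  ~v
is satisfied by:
  {v: False}


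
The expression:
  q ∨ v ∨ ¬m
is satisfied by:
  {q: True, v: True, m: False}
  {q: True, m: False, v: False}
  {v: True, m: False, q: False}
  {v: False, m: False, q: False}
  {q: True, v: True, m: True}
  {q: True, m: True, v: False}
  {v: True, m: True, q: False}


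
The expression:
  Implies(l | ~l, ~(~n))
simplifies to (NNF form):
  n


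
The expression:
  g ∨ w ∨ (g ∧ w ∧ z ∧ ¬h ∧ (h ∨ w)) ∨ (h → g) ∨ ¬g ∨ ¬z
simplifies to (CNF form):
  True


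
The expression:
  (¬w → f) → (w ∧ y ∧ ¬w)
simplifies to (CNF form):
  ¬f ∧ ¬w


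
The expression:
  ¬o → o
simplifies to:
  o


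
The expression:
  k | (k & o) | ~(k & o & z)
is always true.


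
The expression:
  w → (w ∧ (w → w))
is always true.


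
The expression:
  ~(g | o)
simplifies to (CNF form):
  ~g & ~o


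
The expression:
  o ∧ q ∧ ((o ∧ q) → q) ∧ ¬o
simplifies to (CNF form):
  False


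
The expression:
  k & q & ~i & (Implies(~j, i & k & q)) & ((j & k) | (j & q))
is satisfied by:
  {j: True, q: True, k: True, i: False}


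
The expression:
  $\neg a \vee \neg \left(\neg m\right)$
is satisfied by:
  {m: True, a: False}
  {a: False, m: False}
  {a: True, m: True}


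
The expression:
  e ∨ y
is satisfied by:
  {y: True, e: True}
  {y: True, e: False}
  {e: True, y: False}


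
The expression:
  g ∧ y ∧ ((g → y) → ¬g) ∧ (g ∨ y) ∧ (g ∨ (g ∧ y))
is never true.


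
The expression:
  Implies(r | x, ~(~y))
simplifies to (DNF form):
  y | (~r & ~x)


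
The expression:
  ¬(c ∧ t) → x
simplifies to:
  x ∨ (c ∧ t)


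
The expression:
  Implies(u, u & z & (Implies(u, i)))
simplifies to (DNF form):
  ~u | (i & z)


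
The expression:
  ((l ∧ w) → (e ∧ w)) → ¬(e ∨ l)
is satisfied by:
  {w: True, l: False, e: False}
  {l: False, e: False, w: False}
  {w: True, l: True, e: False}


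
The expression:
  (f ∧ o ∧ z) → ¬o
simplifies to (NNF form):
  ¬f ∨ ¬o ∨ ¬z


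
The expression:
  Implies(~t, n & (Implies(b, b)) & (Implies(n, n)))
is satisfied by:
  {n: True, t: True}
  {n: True, t: False}
  {t: True, n: False}


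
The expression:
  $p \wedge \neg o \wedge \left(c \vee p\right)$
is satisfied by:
  {p: True, o: False}


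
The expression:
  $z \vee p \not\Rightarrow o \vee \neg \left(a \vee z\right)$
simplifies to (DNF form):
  $z \vee \left(p \wedge \neg o\right) \vee \neg a$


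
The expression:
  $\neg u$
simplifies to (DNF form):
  $\neg u$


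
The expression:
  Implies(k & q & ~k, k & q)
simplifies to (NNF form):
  True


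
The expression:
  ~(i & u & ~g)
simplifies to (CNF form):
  g | ~i | ~u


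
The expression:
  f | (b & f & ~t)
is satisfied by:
  {f: True}


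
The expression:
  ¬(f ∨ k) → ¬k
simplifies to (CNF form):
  True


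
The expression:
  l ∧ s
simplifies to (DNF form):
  l ∧ s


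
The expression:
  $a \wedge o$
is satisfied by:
  {a: True, o: True}


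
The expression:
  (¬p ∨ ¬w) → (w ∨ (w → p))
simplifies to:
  True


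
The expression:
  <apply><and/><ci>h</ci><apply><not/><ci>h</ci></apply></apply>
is never true.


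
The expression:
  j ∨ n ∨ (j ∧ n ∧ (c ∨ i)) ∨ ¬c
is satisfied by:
  {n: True, j: True, c: False}
  {n: True, j: False, c: False}
  {j: True, n: False, c: False}
  {n: False, j: False, c: False}
  {n: True, c: True, j: True}
  {n: True, c: True, j: False}
  {c: True, j: True, n: False}


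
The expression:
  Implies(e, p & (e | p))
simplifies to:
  p | ~e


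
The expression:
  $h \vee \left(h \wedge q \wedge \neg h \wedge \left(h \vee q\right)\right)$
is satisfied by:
  {h: True}


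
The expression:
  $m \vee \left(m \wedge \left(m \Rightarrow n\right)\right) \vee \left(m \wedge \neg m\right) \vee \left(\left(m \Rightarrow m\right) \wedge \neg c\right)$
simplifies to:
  $m \vee \neg c$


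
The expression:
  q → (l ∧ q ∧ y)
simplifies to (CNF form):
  (l ∨ ¬q) ∧ (y ∨ ¬q)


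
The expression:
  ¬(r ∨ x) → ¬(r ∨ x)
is always true.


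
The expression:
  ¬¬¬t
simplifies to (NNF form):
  ¬t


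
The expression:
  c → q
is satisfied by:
  {q: True, c: False}
  {c: False, q: False}
  {c: True, q: True}


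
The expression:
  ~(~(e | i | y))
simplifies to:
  e | i | y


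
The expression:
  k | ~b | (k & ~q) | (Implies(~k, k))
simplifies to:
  k | ~b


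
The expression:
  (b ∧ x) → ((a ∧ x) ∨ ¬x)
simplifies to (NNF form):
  a ∨ ¬b ∨ ¬x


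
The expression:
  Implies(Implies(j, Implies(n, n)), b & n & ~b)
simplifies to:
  False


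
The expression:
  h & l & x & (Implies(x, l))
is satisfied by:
  {h: True, x: True, l: True}


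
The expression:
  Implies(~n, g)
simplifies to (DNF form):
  g | n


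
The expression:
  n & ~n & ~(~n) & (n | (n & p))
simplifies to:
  False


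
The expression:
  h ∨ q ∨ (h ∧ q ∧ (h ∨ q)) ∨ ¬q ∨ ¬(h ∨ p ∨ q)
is always true.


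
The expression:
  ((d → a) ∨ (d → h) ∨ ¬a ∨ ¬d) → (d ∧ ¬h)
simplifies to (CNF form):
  d ∧ ¬h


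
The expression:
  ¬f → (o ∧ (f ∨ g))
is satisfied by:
  {o: True, f: True, g: True}
  {o: True, f: True, g: False}
  {f: True, g: True, o: False}
  {f: True, g: False, o: False}
  {o: True, g: True, f: False}


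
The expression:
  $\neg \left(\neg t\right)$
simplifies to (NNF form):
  $t$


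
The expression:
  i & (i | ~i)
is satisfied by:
  {i: True}


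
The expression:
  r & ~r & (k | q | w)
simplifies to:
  False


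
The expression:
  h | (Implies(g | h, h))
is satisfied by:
  {h: True, g: False}
  {g: False, h: False}
  {g: True, h: True}


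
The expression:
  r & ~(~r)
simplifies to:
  r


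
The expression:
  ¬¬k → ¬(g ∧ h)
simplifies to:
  ¬g ∨ ¬h ∨ ¬k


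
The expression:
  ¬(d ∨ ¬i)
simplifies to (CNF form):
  i ∧ ¬d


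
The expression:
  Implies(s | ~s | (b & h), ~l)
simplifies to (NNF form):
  ~l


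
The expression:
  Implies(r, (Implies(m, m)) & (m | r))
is always true.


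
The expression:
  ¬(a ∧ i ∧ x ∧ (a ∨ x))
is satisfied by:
  {x: False, a: False, i: False}
  {i: True, x: False, a: False}
  {a: True, x: False, i: False}
  {i: True, a: True, x: False}
  {x: True, i: False, a: False}
  {i: True, x: True, a: False}
  {a: True, x: True, i: False}


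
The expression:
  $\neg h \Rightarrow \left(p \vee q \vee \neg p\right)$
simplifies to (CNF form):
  $\text{True}$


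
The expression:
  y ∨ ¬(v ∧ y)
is always true.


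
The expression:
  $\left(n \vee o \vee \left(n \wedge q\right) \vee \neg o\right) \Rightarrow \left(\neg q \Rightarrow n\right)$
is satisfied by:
  {n: True, q: True}
  {n: True, q: False}
  {q: True, n: False}


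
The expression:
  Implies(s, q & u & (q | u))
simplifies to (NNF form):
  ~s | (q & u)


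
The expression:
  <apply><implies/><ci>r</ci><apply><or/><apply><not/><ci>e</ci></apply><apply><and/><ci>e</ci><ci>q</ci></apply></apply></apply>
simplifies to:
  <apply><or/><ci>q</ci><apply><not/><ci>e</ci></apply><apply><not/><ci>r</ci></apply></apply>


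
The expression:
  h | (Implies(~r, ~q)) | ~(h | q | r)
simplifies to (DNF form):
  h | r | ~q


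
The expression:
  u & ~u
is never true.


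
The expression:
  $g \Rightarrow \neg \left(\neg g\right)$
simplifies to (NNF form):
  $\text{True}$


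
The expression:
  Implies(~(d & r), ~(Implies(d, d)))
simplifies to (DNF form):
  d & r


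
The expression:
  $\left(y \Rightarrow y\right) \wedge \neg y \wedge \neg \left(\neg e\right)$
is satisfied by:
  {e: True, y: False}


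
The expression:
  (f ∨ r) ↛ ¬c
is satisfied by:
  {c: True, r: True, f: True}
  {c: True, r: True, f: False}
  {c: True, f: True, r: False}


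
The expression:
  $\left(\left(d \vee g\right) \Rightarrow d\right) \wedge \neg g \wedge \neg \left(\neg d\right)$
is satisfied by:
  {d: True, g: False}


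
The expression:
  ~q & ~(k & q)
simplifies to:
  ~q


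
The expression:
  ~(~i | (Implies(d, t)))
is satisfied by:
  {i: True, d: True, t: False}


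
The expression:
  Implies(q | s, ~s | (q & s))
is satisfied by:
  {q: True, s: False}
  {s: False, q: False}
  {s: True, q: True}


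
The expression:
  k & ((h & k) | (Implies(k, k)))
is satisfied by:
  {k: True}


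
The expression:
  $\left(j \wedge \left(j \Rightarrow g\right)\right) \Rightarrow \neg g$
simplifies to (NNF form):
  $\neg g \vee \neg j$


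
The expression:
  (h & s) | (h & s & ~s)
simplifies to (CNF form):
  h & s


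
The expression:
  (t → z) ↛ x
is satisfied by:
  {z: True, x: False, t: False}
  {x: False, t: False, z: False}
  {z: True, t: True, x: False}


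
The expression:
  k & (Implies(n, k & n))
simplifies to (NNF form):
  k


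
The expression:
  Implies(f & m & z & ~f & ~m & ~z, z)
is always true.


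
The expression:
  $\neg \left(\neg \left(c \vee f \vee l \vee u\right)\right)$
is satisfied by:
  {c: True, l: True, u: True, f: True}
  {c: True, l: True, u: True, f: False}
  {c: True, l: True, f: True, u: False}
  {c: True, l: True, f: False, u: False}
  {c: True, u: True, f: True, l: False}
  {c: True, u: True, f: False, l: False}
  {c: True, u: False, f: True, l: False}
  {c: True, u: False, f: False, l: False}
  {l: True, u: True, f: True, c: False}
  {l: True, u: True, f: False, c: False}
  {l: True, f: True, u: False, c: False}
  {l: True, f: False, u: False, c: False}
  {u: True, f: True, l: False, c: False}
  {u: True, l: False, f: False, c: False}
  {f: True, l: False, u: False, c: False}


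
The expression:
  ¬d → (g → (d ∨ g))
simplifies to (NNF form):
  True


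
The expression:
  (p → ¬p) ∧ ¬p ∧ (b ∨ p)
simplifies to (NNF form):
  b ∧ ¬p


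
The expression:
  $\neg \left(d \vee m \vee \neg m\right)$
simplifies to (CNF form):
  $\text{False}$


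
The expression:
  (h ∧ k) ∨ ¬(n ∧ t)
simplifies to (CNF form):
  (h ∨ ¬n ∨ ¬t) ∧ (k ∨ ¬n ∨ ¬t)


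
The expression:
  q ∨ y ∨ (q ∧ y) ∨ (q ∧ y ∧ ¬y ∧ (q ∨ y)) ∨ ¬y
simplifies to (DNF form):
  True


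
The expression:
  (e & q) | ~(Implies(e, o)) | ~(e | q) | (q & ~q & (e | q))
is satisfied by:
  {o: False, q: False, e: False}
  {e: True, o: False, q: False}
  {o: True, e: False, q: False}
  {q: True, e: True, o: False}
  {q: True, e: True, o: True}


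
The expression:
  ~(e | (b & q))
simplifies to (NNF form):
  ~e & (~b | ~q)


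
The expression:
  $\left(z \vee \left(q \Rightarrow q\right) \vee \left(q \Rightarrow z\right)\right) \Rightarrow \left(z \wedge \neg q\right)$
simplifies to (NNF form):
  $z \wedge \neg q$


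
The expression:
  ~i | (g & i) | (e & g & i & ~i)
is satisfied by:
  {g: True, i: False}
  {i: False, g: False}
  {i: True, g: True}


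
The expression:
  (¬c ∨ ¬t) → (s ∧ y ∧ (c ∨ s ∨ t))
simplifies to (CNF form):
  (c ∨ s) ∧ (c ∨ y) ∧ (s ∨ t) ∧ (t ∨ y)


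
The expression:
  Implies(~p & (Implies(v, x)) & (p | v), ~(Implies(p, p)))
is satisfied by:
  {p: True, v: False, x: False}
  {v: False, x: False, p: False}
  {x: True, p: True, v: False}
  {x: True, v: False, p: False}
  {p: True, v: True, x: False}
  {v: True, p: False, x: False}
  {x: True, v: True, p: True}


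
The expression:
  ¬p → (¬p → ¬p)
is always true.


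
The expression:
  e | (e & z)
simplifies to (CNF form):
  e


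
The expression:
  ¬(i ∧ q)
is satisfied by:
  {q: False, i: False}
  {i: True, q: False}
  {q: True, i: False}


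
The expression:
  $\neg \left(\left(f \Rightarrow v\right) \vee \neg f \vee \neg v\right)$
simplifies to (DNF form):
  $\text{False}$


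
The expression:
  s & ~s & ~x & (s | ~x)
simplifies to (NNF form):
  False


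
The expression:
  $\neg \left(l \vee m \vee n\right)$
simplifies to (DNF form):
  $\neg l \wedge \neg m \wedge \neg n$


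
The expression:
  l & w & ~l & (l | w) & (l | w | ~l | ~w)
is never true.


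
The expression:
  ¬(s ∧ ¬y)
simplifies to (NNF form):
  y ∨ ¬s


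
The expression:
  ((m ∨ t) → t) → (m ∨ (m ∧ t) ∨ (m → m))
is always true.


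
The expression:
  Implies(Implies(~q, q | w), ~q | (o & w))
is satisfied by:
  {o: True, w: True, q: False}
  {o: True, w: False, q: False}
  {w: True, o: False, q: False}
  {o: False, w: False, q: False}
  {o: True, q: True, w: True}


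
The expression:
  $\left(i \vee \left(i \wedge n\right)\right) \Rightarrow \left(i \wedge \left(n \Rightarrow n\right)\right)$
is always true.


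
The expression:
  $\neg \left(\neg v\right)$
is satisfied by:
  {v: True}


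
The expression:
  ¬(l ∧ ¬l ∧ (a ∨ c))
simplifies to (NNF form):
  True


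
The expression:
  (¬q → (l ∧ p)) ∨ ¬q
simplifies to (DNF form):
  True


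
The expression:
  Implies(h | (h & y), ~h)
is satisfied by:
  {h: False}


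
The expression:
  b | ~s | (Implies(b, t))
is always true.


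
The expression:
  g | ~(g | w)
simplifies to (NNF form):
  g | ~w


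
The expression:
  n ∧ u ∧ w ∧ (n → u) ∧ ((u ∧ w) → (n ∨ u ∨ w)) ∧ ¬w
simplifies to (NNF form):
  False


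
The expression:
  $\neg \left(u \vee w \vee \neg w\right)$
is never true.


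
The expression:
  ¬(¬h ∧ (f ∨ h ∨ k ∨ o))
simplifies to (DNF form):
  h ∨ (¬f ∧ ¬k ∧ ¬o)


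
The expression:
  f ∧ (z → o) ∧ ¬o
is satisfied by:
  {f: True, o: False, z: False}


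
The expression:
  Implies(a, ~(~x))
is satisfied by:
  {x: True, a: False}
  {a: False, x: False}
  {a: True, x: True}


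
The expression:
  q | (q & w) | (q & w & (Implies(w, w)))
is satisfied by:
  {q: True}


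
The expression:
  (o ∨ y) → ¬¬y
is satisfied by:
  {y: True, o: False}
  {o: False, y: False}
  {o: True, y: True}


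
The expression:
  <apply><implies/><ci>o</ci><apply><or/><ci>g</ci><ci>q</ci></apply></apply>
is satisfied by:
  {q: True, g: True, o: False}
  {q: True, o: False, g: False}
  {g: True, o: False, q: False}
  {g: False, o: False, q: False}
  {q: True, g: True, o: True}
  {q: True, o: True, g: False}
  {g: True, o: True, q: False}


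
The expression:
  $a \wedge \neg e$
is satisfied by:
  {a: True, e: False}


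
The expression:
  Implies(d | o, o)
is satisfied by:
  {o: True, d: False}
  {d: False, o: False}
  {d: True, o: True}


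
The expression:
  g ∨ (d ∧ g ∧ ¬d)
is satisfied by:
  {g: True}


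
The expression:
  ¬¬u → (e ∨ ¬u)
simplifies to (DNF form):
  e ∨ ¬u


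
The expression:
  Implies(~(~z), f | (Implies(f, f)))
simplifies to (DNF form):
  True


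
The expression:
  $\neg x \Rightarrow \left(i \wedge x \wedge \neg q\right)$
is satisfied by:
  {x: True}


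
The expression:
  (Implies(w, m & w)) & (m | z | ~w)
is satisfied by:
  {m: True, w: False}
  {w: False, m: False}
  {w: True, m: True}


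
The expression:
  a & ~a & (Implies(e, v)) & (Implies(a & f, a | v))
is never true.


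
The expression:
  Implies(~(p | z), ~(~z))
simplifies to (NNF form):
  p | z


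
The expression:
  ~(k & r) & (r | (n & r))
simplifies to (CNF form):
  r & ~k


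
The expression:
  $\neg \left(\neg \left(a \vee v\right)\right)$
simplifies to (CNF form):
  $a \vee v$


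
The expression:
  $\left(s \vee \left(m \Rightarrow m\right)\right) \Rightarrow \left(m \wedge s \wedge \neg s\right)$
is never true.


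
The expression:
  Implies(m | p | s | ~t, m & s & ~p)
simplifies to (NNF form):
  ~p & (m | t) & (m | ~s) & (s | ~m)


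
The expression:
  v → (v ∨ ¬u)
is always true.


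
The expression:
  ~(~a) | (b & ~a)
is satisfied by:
  {a: True, b: True}
  {a: True, b: False}
  {b: True, a: False}


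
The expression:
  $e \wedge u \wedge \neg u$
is never true.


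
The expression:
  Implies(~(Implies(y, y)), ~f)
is always true.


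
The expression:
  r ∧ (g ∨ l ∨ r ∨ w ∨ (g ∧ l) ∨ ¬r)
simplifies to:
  r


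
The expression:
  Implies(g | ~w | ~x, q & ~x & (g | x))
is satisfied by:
  {x: True, q: True, w: True, g: False}
  {x: True, w: True, g: False, q: False}
  {q: True, g: True, w: True, x: False}
  {q: True, g: True, w: False, x: False}


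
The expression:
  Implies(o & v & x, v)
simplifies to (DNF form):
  True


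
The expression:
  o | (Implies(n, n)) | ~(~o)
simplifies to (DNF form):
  True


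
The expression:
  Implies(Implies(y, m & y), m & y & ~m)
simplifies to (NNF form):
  y & ~m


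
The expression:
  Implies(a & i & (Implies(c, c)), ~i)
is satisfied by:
  {a: False, i: False}
  {i: True, a: False}
  {a: True, i: False}


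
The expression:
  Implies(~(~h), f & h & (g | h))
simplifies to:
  f | ~h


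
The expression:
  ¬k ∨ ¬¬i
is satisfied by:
  {i: True, k: False}
  {k: False, i: False}
  {k: True, i: True}


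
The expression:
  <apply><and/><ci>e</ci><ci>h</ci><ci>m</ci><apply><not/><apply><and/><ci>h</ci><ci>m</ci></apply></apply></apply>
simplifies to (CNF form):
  <false/>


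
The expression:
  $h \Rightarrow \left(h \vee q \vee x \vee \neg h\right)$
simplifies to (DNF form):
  $\text{True}$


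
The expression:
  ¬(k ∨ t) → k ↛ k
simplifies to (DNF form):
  k ∨ t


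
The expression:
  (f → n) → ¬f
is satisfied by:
  {n: False, f: False}
  {f: True, n: False}
  {n: True, f: False}


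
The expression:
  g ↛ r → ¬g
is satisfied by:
  {r: True, g: False}
  {g: False, r: False}
  {g: True, r: True}


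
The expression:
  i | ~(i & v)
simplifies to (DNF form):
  True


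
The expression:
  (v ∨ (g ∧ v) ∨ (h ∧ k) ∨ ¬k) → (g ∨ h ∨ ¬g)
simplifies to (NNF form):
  True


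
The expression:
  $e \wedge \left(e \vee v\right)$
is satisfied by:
  {e: True}


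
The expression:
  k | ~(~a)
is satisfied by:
  {a: True, k: True}
  {a: True, k: False}
  {k: True, a: False}


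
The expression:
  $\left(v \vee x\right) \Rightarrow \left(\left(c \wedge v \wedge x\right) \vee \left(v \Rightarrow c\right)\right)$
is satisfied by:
  {c: True, v: False}
  {v: False, c: False}
  {v: True, c: True}


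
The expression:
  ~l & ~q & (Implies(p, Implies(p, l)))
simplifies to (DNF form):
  ~l & ~p & ~q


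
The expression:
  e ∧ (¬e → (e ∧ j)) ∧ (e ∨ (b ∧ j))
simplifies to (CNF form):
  e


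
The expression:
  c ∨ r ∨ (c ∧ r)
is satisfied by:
  {r: True, c: True}
  {r: True, c: False}
  {c: True, r: False}


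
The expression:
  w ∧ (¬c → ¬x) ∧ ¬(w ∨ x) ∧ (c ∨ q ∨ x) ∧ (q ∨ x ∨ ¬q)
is never true.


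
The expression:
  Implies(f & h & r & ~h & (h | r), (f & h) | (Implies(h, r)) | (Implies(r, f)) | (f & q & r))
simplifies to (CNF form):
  True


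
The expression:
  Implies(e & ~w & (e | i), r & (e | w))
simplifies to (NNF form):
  r | w | ~e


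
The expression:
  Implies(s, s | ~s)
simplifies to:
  True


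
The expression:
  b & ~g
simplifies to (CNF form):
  b & ~g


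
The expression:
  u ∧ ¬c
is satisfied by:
  {u: True, c: False}


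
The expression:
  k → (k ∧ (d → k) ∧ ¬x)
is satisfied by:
  {k: False, x: False}
  {x: True, k: False}
  {k: True, x: False}


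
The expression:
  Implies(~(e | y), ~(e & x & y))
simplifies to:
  True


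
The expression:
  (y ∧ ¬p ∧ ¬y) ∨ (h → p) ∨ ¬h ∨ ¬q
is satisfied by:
  {p: True, h: False, q: False}
  {h: False, q: False, p: False}
  {q: True, p: True, h: False}
  {q: True, h: False, p: False}
  {p: True, h: True, q: False}
  {h: True, p: False, q: False}
  {q: True, h: True, p: True}


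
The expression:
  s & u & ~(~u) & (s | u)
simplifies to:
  s & u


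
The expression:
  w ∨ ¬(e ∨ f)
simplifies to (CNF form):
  (w ∨ ¬e) ∧ (w ∨ ¬f)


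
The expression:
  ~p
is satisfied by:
  {p: False}


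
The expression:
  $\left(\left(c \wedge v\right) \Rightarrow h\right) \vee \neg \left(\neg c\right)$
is always true.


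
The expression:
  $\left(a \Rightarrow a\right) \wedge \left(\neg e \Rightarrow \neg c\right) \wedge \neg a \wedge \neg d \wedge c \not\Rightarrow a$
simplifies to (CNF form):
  $c \wedge e \wedge \neg a \wedge \neg d$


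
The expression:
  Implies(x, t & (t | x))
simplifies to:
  t | ~x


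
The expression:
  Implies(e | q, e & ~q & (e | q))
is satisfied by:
  {q: False}


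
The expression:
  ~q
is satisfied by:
  {q: False}


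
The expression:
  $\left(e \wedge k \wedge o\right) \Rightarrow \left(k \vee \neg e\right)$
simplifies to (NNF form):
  $\text{True}$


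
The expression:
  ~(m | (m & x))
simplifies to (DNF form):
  ~m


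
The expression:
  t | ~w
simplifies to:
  t | ~w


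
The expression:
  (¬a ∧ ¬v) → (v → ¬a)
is always true.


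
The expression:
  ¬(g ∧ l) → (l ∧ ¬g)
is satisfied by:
  {l: True}


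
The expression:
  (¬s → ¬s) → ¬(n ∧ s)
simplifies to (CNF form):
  ¬n ∨ ¬s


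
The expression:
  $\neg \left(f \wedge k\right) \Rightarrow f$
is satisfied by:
  {f: True}


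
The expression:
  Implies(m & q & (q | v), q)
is always true.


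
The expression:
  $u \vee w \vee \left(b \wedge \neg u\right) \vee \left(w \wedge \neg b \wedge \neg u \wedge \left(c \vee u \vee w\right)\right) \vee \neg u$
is always true.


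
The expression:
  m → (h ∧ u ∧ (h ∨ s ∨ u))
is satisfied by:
  {u: True, h: True, m: False}
  {u: True, h: False, m: False}
  {h: True, u: False, m: False}
  {u: False, h: False, m: False}
  {u: True, m: True, h: True}


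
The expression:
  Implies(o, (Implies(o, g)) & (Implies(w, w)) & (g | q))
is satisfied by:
  {g: True, o: False}
  {o: False, g: False}
  {o: True, g: True}


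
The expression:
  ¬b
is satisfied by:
  {b: False}


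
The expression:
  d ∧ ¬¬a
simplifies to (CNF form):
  a ∧ d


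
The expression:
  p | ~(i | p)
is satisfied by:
  {p: True, i: False}
  {i: False, p: False}
  {i: True, p: True}


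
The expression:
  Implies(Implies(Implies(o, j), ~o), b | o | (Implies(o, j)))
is always true.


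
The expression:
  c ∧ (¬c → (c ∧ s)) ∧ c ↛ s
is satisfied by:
  {c: True, s: False}


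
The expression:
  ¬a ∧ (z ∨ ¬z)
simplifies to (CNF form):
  ¬a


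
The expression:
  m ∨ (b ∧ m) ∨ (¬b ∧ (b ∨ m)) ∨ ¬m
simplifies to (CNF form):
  True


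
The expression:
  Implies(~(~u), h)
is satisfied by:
  {h: True, u: False}
  {u: False, h: False}
  {u: True, h: True}


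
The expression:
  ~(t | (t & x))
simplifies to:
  ~t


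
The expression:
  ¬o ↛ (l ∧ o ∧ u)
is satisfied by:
  {o: False}


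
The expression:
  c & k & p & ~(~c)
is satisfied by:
  {c: True, p: True, k: True}


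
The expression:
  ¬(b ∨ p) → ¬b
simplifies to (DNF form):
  True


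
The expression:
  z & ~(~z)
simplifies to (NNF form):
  z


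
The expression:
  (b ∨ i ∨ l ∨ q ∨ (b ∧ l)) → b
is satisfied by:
  {b: True, l: False, i: False, q: False}
  {b: True, q: True, l: False, i: False}
  {b: True, i: True, l: False, q: False}
  {b: True, q: True, i: True, l: False}
  {b: True, l: True, i: False, q: False}
  {b: True, q: True, l: True, i: False}
  {b: True, i: True, l: True, q: False}
  {b: True, q: True, i: True, l: True}
  {q: False, l: False, i: False, b: False}


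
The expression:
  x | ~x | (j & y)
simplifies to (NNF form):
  True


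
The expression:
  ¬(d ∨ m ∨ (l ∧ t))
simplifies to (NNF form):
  ¬d ∧ ¬m ∧ (¬l ∨ ¬t)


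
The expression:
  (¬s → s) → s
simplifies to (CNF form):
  True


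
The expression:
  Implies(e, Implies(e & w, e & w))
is always true.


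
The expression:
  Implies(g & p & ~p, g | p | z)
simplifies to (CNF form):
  True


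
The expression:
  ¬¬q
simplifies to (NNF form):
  q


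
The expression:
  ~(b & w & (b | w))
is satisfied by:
  {w: False, b: False}
  {b: True, w: False}
  {w: True, b: False}


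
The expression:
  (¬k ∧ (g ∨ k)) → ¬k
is always true.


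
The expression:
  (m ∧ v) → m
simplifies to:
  True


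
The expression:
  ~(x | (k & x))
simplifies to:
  ~x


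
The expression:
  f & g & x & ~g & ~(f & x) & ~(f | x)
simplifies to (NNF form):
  False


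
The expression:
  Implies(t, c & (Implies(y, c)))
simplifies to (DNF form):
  c | ~t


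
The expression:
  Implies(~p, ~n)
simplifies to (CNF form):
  p | ~n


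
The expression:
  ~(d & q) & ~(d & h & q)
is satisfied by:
  {q: False, d: False}
  {d: True, q: False}
  {q: True, d: False}


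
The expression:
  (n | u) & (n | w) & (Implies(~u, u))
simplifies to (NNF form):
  u & (n | w)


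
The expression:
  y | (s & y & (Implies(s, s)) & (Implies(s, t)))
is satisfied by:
  {y: True}


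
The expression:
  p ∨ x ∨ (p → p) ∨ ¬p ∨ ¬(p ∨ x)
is always true.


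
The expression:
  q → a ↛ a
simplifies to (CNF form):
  ¬q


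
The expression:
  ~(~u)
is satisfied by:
  {u: True}


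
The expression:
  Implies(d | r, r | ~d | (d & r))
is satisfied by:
  {r: True, d: False}
  {d: False, r: False}
  {d: True, r: True}


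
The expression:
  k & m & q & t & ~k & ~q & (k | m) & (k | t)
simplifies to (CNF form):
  False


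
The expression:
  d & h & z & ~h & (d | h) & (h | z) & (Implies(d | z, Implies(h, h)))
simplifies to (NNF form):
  False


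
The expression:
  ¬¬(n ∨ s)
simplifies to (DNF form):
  n ∨ s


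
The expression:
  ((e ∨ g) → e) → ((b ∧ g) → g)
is always true.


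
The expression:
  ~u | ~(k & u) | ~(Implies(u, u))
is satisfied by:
  {u: False, k: False}
  {k: True, u: False}
  {u: True, k: False}


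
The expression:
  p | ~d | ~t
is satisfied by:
  {p: True, t: False, d: False}
  {p: False, t: False, d: False}
  {d: True, p: True, t: False}
  {d: True, p: False, t: False}
  {t: True, p: True, d: False}
  {t: True, p: False, d: False}
  {t: True, d: True, p: True}


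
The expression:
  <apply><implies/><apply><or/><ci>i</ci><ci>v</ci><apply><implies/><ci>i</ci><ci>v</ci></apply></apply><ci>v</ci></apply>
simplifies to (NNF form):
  <ci>v</ci>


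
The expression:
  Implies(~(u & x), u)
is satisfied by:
  {u: True}


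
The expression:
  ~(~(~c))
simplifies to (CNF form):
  ~c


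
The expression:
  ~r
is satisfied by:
  {r: False}


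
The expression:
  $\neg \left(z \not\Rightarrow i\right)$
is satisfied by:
  {i: True, z: False}
  {z: False, i: False}
  {z: True, i: True}


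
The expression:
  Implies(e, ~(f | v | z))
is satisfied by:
  {z: False, v: False, e: False, f: False}
  {f: True, z: False, v: False, e: False}
  {v: True, f: False, z: False, e: False}
  {f: True, v: True, z: False, e: False}
  {z: True, f: False, v: False, e: False}
  {f: True, z: True, v: False, e: False}
  {v: True, z: True, f: False, e: False}
  {f: True, v: True, z: True, e: False}
  {e: True, f: False, z: False, v: False}


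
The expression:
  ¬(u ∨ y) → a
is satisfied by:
  {a: True, y: True, u: True}
  {a: True, y: True, u: False}
  {a: True, u: True, y: False}
  {a: True, u: False, y: False}
  {y: True, u: True, a: False}
  {y: True, u: False, a: False}
  {u: True, y: False, a: False}


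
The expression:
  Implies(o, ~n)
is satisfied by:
  {o: False, n: False}
  {n: True, o: False}
  {o: True, n: False}


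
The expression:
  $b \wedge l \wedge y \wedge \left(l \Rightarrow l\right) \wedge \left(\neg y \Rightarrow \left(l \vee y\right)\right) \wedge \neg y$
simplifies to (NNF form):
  $\text{False}$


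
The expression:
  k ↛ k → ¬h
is always true.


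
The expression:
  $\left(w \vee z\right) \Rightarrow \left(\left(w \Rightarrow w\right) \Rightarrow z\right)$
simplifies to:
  $z \vee \neg w$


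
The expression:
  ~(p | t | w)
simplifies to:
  ~p & ~t & ~w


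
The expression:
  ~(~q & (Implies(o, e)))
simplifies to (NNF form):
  q | (o & ~e)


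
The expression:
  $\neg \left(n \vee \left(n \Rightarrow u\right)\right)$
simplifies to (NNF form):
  $\text{False}$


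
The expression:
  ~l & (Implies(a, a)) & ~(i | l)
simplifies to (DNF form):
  ~i & ~l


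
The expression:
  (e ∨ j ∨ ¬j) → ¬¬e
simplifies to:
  e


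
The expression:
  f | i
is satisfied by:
  {i: True, f: True}
  {i: True, f: False}
  {f: True, i: False}


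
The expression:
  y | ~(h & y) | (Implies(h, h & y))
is always true.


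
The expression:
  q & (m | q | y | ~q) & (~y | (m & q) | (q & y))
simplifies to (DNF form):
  q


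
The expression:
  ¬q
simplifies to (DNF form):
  ¬q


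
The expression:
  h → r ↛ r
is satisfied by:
  {h: False}


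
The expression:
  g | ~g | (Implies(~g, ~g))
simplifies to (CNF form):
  True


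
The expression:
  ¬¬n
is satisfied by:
  {n: True}


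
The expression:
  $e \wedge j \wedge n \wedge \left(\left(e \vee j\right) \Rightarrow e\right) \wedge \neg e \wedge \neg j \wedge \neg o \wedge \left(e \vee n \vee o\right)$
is never true.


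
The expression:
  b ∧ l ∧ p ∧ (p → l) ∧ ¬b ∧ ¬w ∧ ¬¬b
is never true.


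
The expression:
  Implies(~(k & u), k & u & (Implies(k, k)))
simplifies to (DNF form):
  k & u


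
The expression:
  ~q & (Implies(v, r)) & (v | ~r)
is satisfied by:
  {q: False, v: False, r: False}
  {r: True, v: True, q: False}


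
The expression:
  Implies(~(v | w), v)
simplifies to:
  v | w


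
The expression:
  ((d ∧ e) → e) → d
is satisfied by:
  {d: True}


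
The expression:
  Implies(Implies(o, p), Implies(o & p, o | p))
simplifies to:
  True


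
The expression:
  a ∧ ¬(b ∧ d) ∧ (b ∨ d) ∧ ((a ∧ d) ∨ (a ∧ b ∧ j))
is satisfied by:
  {a: True, d: True, j: True, b: False}
  {a: True, d: True, b: False, j: False}
  {a: True, j: True, b: True, d: False}


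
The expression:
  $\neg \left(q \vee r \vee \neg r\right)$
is never true.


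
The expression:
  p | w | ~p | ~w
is always true.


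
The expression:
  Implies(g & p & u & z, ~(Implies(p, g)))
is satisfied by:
  {p: False, u: False, z: False, g: False}
  {g: True, p: False, u: False, z: False}
  {z: True, p: False, u: False, g: False}
  {g: True, z: True, p: False, u: False}
  {u: True, g: False, p: False, z: False}
  {g: True, u: True, p: False, z: False}
  {z: True, u: True, g: False, p: False}
  {g: True, z: True, u: True, p: False}
  {p: True, z: False, u: False, g: False}
  {g: True, p: True, z: False, u: False}
  {z: True, p: True, g: False, u: False}
  {g: True, z: True, p: True, u: False}
  {u: True, p: True, z: False, g: False}
  {g: True, u: True, p: True, z: False}
  {z: True, u: True, p: True, g: False}


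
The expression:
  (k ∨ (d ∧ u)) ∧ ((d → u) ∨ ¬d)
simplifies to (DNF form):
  (d ∧ u) ∨ (k ∧ ¬d)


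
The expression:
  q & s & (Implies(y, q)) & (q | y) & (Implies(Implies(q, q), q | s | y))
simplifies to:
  q & s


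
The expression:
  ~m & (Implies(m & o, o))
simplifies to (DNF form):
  ~m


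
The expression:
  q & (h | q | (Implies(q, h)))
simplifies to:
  q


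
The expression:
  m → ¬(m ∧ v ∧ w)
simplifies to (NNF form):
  ¬m ∨ ¬v ∨ ¬w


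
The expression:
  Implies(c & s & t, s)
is always true.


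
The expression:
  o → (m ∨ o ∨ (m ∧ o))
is always true.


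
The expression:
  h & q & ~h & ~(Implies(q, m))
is never true.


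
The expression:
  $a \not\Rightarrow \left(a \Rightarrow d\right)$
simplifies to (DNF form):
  $a \wedge \neg d$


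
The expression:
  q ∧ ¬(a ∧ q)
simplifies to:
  q ∧ ¬a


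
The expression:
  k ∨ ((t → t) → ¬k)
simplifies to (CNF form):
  True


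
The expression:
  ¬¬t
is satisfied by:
  {t: True}


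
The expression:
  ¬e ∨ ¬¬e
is always true.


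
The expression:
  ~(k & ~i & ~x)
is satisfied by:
  {i: True, x: True, k: False}
  {i: True, k: False, x: False}
  {x: True, k: False, i: False}
  {x: False, k: False, i: False}
  {i: True, x: True, k: True}
  {i: True, k: True, x: False}
  {x: True, k: True, i: False}


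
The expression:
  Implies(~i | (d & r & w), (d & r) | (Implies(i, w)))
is always true.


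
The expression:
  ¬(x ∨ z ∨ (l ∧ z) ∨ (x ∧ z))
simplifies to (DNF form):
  ¬x ∧ ¬z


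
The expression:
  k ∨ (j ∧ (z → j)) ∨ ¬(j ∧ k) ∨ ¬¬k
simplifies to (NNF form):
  True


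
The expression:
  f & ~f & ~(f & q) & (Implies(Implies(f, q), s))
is never true.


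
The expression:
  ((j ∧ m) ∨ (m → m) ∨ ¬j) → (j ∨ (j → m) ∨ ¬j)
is always true.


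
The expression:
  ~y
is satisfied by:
  {y: False}


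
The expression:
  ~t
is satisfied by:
  {t: False}


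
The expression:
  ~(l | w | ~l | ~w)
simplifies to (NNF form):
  False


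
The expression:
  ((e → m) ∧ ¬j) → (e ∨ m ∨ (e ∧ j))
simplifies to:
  e ∨ j ∨ m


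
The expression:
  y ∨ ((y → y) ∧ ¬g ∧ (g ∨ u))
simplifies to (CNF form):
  (u ∨ y) ∧ (y ∨ ¬g)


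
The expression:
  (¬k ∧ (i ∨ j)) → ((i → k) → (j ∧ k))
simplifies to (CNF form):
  i ∨ k ∨ ¬j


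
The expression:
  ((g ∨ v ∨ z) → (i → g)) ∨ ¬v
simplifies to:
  g ∨ ¬i ∨ ¬v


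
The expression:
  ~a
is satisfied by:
  {a: False}
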